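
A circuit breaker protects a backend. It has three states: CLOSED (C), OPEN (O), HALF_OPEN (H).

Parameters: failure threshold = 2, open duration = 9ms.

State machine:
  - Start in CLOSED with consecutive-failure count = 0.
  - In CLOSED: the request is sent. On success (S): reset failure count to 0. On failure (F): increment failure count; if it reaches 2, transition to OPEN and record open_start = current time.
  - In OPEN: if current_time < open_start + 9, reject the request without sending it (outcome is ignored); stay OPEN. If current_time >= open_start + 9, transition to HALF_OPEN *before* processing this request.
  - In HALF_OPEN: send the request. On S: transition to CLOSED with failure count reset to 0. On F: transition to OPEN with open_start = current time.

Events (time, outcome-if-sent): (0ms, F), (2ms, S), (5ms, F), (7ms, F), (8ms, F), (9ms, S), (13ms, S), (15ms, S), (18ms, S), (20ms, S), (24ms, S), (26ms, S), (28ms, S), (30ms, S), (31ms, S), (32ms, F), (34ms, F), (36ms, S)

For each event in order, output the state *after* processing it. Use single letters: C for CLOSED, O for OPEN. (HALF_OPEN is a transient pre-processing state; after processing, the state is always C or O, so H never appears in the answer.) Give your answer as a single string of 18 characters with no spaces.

Answer: CCCOOOOOCCCCCCCCOO

Derivation:
State after each event:
  event#1 t=0ms outcome=F: state=CLOSED
  event#2 t=2ms outcome=S: state=CLOSED
  event#3 t=5ms outcome=F: state=CLOSED
  event#4 t=7ms outcome=F: state=OPEN
  event#5 t=8ms outcome=F: state=OPEN
  event#6 t=9ms outcome=S: state=OPEN
  event#7 t=13ms outcome=S: state=OPEN
  event#8 t=15ms outcome=S: state=OPEN
  event#9 t=18ms outcome=S: state=CLOSED
  event#10 t=20ms outcome=S: state=CLOSED
  event#11 t=24ms outcome=S: state=CLOSED
  event#12 t=26ms outcome=S: state=CLOSED
  event#13 t=28ms outcome=S: state=CLOSED
  event#14 t=30ms outcome=S: state=CLOSED
  event#15 t=31ms outcome=S: state=CLOSED
  event#16 t=32ms outcome=F: state=CLOSED
  event#17 t=34ms outcome=F: state=OPEN
  event#18 t=36ms outcome=S: state=OPEN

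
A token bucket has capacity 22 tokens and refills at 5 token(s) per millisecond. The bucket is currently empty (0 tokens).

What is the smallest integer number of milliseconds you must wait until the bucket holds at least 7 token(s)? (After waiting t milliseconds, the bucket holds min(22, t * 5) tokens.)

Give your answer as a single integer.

Need t * 5 >= 7, so t >= 7/5.
Smallest integer t = ceil(7/5) = 2.

Answer: 2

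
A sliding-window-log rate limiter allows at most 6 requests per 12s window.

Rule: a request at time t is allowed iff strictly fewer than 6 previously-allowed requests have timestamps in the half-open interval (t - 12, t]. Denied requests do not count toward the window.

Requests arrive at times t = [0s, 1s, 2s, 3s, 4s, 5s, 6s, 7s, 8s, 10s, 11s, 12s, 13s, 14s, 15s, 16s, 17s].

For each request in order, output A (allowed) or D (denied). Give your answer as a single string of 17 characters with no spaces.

Answer: AAAAAADDDDDAAAAAA

Derivation:
Tracking allowed requests in the window:
  req#1 t=0s: ALLOW
  req#2 t=1s: ALLOW
  req#3 t=2s: ALLOW
  req#4 t=3s: ALLOW
  req#5 t=4s: ALLOW
  req#6 t=5s: ALLOW
  req#7 t=6s: DENY
  req#8 t=7s: DENY
  req#9 t=8s: DENY
  req#10 t=10s: DENY
  req#11 t=11s: DENY
  req#12 t=12s: ALLOW
  req#13 t=13s: ALLOW
  req#14 t=14s: ALLOW
  req#15 t=15s: ALLOW
  req#16 t=16s: ALLOW
  req#17 t=17s: ALLOW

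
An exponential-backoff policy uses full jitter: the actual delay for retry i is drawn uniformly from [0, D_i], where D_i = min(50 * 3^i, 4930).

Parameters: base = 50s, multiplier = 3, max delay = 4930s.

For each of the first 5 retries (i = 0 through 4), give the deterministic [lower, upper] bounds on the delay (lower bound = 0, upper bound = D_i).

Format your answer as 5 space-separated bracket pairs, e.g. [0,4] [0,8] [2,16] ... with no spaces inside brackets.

Computing bounds per retry:
  i=0: D_i=min(50*3^0,4930)=50, bounds=[0,50]
  i=1: D_i=min(50*3^1,4930)=150, bounds=[0,150]
  i=2: D_i=min(50*3^2,4930)=450, bounds=[0,450]
  i=3: D_i=min(50*3^3,4930)=1350, bounds=[0,1350]
  i=4: D_i=min(50*3^4,4930)=4050, bounds=[0,4050]

Answer: [0,50] [0,150] [0,450] [0,1350] [0,4050]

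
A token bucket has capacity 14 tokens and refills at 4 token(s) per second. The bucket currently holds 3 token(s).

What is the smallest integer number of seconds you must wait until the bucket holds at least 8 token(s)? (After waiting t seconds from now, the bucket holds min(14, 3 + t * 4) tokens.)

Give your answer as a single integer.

Need 3 + t * 4 >= 8, so t >= 5/4.
Smallest integer t = ceil(5/4) = 2.

Answer: 2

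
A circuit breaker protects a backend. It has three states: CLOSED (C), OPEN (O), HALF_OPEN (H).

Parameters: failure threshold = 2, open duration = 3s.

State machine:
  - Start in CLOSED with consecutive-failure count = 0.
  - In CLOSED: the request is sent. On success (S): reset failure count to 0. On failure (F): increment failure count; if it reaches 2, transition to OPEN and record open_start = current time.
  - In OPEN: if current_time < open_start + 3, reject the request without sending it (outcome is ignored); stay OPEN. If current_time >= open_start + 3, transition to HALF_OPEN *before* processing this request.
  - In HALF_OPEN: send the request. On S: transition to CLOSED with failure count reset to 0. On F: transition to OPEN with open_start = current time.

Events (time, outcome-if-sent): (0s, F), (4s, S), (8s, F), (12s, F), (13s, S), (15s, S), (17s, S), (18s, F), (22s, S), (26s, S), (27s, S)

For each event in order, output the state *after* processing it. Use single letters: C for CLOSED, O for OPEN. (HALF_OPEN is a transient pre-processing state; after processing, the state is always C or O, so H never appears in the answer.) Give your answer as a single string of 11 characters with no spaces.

State after each event:
  event#1 t=0s outcome=F: state=CLOSED
  event#2 t=4s outcome=S: state=CLOSED
  event#3 t=8s outcome=F: state=CLOSED
  event#4 t=12s outcome=F: state=OPEN
  event#5 t=13s outcome=S: state=OPEN
  event#6 t=15s outcome=S: state=CLOSED
  event#7 t=17s outcome=S: state=CLOSED
  event#8 t=18s outcome=F: state=CLOSED
  event#9 t=22s outcome=S: state=CLOSED
  event#10 t=26s outcome=S: state=CLOSED
  event#11 t=27s outcome=S: state=CLOSED

Answer: CCCOOCCCCCC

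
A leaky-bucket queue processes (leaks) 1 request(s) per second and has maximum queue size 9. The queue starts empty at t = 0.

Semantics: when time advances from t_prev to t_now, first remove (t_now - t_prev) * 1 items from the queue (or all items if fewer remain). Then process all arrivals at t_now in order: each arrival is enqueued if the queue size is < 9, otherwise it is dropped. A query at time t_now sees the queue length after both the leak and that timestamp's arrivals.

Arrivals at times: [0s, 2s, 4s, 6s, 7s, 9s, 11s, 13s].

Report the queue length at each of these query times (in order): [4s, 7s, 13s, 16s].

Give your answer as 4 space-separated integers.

Answer: 1 1 1 0

Derivation:
Queue lengths at query times:
  query t=4s: backlog = 1
  query t=7s: backlog = 1
  query t=13s: backlog = 1
  query t=16s: backlog = 0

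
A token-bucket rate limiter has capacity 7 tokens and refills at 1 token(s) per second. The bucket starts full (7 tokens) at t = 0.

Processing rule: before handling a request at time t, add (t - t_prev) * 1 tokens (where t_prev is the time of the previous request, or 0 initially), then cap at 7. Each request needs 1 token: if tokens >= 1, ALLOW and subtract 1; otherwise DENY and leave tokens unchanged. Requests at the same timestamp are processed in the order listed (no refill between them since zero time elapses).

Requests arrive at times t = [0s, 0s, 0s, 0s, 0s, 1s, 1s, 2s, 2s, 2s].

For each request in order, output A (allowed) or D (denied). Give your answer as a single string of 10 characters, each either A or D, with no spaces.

Simulating step by step:
  req#1 t=0s: ALLOW
  req#2 t=0s: ALLOW
  req#3 t=0s: ALLOW
  req#4 t=0s: ALLOW
  req#5 t=0s: ALLOW
  req#6 t=1s: ALLOW
  req#7 t=1s: ALLOW
  req#8 t=2s: ALLOW
  req#9 t=2s: ALLOW
  req#10 t=2s: DENY

Answer: AAAAAAAAAD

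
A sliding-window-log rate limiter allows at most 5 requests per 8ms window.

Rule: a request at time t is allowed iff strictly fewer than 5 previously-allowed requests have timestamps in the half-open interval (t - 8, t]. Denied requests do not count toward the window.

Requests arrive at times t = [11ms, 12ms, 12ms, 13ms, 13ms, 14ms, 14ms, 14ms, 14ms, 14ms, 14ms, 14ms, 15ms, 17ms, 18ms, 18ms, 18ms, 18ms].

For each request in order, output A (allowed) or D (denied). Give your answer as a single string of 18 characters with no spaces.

Tracking allowed requests in the window:
  req#1 t=11ms: ALLOW
  req#2 t=12ms: ALLOW
  req#3 t=12ms: ALLOW
  req#4 t=13ms: ALLOW
  req#5 t=13ms: ALLOW
  req#6 t=14ms: DENY
  req#7 t=14ms: DENY
  req#8 t=14ms: DENY
  req#9 t=14ms: DENY
  req#10 t=14ms: DENY
  req#11 t=14ms: DENY
  req#12 t=14ms: DENY
  req#13 t=15ms: DENY
  req#14 t=17ms: DENY
  req#15 t=18ms: DENY
  req#16 t=18ms: DENY
  req#17 t=18ms: DENY
  req#18 t=18ms: DENY

Answer: AAAAADDDDDDDDDDDDD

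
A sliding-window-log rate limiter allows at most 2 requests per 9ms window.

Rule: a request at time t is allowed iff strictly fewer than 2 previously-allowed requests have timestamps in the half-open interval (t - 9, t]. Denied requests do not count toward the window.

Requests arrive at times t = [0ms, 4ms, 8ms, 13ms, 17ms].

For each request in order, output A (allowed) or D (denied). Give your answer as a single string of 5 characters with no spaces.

Tracking allowed requests in the window:
  req#1 t=0ms: ALLOW
  req#2 t=4ms: ALLOW
  req#3 t=8ms: DENY
  req#4 t=13ms: ALLOW
  req#5 t=17ms: ALLOW

Answer: AADAA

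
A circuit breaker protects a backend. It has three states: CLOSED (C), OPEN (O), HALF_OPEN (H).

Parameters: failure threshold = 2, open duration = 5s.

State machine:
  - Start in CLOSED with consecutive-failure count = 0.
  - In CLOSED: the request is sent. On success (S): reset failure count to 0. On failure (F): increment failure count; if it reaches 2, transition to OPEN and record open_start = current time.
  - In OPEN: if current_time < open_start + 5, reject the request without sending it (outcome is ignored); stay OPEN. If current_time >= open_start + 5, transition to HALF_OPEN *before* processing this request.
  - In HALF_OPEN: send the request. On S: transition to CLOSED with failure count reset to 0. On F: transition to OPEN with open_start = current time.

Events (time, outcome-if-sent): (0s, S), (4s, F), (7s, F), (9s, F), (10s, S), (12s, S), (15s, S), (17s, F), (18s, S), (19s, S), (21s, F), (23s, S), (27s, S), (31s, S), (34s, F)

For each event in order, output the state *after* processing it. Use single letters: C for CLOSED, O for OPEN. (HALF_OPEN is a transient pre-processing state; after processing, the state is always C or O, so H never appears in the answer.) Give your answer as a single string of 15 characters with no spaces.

Answer: CCOOOCCCCCCCCCC

Derivation:
State after each event:
  event#1 t=0s outcome=S: state=CLOSED
  event#2 t=4s outcome=F: state=CLOSED
  event#3 t=7s outcome=F: state=OPEN
  event#4 t=9s outcome=F: state=OPEN
  event#5 t=10s outcome=S: state=OPEN
  event#6 t=12s outcome=S: state=CLOSED
  event#7 t=15s outcome=S: state=CLOSED
  event#8 t=17s outcome=F: state=CLOSED
  event#9 t=18s outcome=S: state=CLOSED
  event#10 t=19s outcome=S: state=CLOSED
  event#11 t=21s outcome=F: state=CLOSED
  event#12 t=23s outcome=S: state=CLOSED
  event#13 t=27s outcome=S: state=CLOSED
  event#14 t=31s outcome=S: state=CLOSED
  event#15 t=34s outcome=F: state=CLOSED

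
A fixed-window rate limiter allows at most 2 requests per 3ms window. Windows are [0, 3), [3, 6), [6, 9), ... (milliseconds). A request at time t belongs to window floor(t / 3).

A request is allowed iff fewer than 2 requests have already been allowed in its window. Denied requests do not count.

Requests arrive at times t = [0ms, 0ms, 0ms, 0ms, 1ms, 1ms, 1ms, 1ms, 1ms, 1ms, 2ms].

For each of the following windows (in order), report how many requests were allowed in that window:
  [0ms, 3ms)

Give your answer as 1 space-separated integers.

Answer: 2

Derivation:
Processing requests:
  req#1 t=0ms (window 0): ALLOW
  req#2 t=0ms (window 0): ALLOW
  req#3 t=0ms (window 0): DENY
  req#4 t=0ms (window 0): DENY
  req#5 t=1ms (window 0): DENY
  req#6 t=1ms (window 0): DENY
  req#7 t=1ms (window 0): DENY
  req#8 t=1ms (window 0): DENY
  req#9 t=1ms (window 0): DENY
  req#10 t=1ms (window 0): DENY
  req#11 t=2ms (window 0): DENY

Allowed counts by window: 2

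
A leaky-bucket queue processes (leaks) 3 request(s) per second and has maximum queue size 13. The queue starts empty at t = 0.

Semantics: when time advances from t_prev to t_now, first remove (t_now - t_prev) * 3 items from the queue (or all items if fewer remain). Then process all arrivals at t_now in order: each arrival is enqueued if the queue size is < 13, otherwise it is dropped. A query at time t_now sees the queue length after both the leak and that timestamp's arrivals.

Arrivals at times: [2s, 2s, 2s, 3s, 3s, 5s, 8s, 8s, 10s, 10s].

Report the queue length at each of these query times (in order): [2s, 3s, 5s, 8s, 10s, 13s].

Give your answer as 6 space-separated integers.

Answer: 3 2 1 2 2 0

Derivation:
Queue lengths at query times:
  query t=2s: backlog = 3
  query t=3s: backlog = 2
  query t=5s: backlog = 1
  query t=8s: backlog = 2
  query t=10s: backlog = 2
  query t=13s: backlog = 0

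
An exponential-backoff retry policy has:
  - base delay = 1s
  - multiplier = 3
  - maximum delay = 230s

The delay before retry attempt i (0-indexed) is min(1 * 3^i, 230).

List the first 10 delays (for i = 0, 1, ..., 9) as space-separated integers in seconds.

Answer: 1 3 9 27 81 230 230 230 230 230

Derivation:
Computing each delay:
  i=0: min(1*3^0, 230) = 1
  i=1: min(1*3^1, 230) = 3
  i=2: min(1*3^2, 230) = 9
  i=3: min(1*3^3, 230) = 27
  i=4: min(1*3^4, 230) = 81
  i=5: min(1*3^5, 230) = 230
  i=6: min(1*3^6, 230) = 230
  i=7: min(1*3^7, 230) = 230
  i=8: min(1*3^8, 230) = 230
  i=9: min(1*3^9, 230) = 230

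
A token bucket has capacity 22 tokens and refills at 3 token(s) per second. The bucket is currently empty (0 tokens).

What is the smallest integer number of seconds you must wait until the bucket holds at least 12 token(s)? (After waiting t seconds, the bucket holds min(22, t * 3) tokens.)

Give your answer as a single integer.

Need t * 3 >= 12, so t >= 12/3.
Smallest integer t = ceil(12/3) = 4.

Answer: 4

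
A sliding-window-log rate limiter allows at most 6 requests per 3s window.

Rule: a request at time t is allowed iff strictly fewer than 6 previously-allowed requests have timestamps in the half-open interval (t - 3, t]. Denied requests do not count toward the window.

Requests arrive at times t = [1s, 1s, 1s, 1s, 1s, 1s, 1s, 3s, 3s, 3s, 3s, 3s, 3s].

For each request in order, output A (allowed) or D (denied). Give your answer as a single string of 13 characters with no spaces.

Answer: AAAAAADDDDDDD

Derivation:
Tracking allowed requests in the window:
  req#1 t=1s: ALLOW
  req#2 t=1s: ALLOW
  req#3 t=1s: ALLOW
  req#4 t=1s: ALLOW
  req#5 t=1s: ALLOW
  req#6 t=1s: ALLOW
  req#7 t=1s: DENY
  req#8 t=3s: DENY
  req#9 t=3s: DENY
  req#10 t=3s: DENY
  req#11 t=3s: DENY
  req#12 t=3s: DENY
  req#13 t=3s: DENY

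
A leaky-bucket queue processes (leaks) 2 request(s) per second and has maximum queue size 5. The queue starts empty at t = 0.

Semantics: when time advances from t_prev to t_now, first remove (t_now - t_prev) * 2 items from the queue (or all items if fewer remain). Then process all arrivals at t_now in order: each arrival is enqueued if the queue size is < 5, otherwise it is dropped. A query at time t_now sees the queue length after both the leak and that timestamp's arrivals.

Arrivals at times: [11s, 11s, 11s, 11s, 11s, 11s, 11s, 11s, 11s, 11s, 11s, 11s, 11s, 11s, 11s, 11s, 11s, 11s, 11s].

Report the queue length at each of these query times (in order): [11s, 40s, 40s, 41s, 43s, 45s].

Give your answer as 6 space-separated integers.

Answer: 5 0 0 0 0 0

Derivation:
Queue lengths at query times:
  query t=11s: backlog = 5
  query t=40s: backlog = 0
  query t=40s: backlog = 0
  query t=41s: backlog = 0
  query t=43s: backlog = 0
  query t=45s: backlog = 0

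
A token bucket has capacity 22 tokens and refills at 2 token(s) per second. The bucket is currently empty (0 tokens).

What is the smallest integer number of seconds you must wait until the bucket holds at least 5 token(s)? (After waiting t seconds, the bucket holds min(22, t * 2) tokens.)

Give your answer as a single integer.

Answer: 3

Derivation:
Need t * 2 >= 5, so t >= 5/2.
Smallest integer t = ceil(5/2) = 3.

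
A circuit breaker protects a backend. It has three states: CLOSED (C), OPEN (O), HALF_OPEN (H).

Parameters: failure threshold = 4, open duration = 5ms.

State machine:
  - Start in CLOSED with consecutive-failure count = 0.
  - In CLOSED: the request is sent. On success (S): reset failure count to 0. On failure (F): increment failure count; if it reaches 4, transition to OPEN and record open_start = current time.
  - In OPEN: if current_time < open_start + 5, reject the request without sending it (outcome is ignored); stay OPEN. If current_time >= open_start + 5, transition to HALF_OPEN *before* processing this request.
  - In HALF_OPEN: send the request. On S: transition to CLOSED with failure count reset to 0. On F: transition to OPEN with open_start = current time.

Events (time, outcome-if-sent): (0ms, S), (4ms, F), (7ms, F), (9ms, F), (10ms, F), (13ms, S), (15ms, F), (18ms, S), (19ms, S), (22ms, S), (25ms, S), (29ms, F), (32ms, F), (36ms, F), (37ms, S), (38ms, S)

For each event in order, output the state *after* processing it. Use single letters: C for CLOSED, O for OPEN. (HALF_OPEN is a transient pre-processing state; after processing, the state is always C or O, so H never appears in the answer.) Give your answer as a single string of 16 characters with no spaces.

Answer: CCCCOOOOOCCCCCCC

Derivation:
State after each event:
  event#1 t=0ms outcome=S: state=CLOSED
  event#2 t=4ms outcome=F: state=CLOSED
  event#3 t=7ms outcome=F: state=CLOSED
  event#4 t=9ms outcome=F: state=CLOSED
  event#5 t=10ms outcome=F: state=OPEN
  event#6 t=13ms outcome=S: state=OPEN
  event#7 t=15ms outcome=F: state=OPEN
  event#8 t=18ms outcome=S: state=OPEN
  event#9 t=19ms outcome=S: state=OPEN
  event#10 t=22ms outcome=S: state=CLOSED
  event#11 t=25ms outcome=S: state=CLOSED
  event#12 t=29ms outcome=F: state=CLOSED
  event#13 t=32ms outcome=F: state=CLOSED
  event#14 t=36ms outcome=F: state=CLOSED
  event#15 t=37ms outcome=S: state=CLOSED
  event#16 t=38ms outcome=S: state=CLOSED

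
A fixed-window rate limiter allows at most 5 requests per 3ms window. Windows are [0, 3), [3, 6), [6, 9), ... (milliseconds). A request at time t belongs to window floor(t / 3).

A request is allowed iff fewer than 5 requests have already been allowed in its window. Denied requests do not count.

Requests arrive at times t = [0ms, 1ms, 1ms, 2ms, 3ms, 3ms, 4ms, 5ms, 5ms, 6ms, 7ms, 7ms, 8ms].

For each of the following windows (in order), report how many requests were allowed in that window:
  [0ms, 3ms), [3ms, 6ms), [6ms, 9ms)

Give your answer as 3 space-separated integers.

Answer: 4 5 4

Derivation:
Processing requests:
  req#1 t=0ms (window 0): ALLOW
  req#2 t=1ms (window 0): ALLOW
  req#3 t=1ms (window 0): ALLOW
  req#4 t=2ms (window 0): ALLOW
  req#5 t=3ms (window 1): ALLOW
  req#6 t=3ms (window 1): ALLOW
  req#7 t=4ms (window 1): ALLOW
  req#8 t=5ms (window 1): ALLOW
  req#9 t=5ms (window 1): ALLOW
  req#10 t=6ms (window 2): ALLOW
  req#11 t=7ms (window 2): ALLOW
  req#12 t=7ms (window 2): ALLOW
  req#13 t=8ms (window 2): ALLOW

Allowed counts by window: 4 5 4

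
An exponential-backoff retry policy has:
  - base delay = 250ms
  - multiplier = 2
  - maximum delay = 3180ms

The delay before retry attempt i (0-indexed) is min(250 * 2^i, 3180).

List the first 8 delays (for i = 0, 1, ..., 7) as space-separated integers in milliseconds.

Answer: 250 500 1000 2000 3180 3180 3180 3180

Derivation:
Computing each delay:
  i=0: min(250*2^0, 3180) = 250
  i=1: min(250*2^1, 3180) = 500
  i=2: min(250*2^2, 3180) = 1000
  i=3: min(250*2^3, 3180) = 2000
  i=4: min(250*2^4, 3180) = 3180
  i=5: min(250*2^5, 3180) = 3180
  i=6: min(250*2^6, 3180) = 3180
  i=7: min(250*2^7, 3180) = 3180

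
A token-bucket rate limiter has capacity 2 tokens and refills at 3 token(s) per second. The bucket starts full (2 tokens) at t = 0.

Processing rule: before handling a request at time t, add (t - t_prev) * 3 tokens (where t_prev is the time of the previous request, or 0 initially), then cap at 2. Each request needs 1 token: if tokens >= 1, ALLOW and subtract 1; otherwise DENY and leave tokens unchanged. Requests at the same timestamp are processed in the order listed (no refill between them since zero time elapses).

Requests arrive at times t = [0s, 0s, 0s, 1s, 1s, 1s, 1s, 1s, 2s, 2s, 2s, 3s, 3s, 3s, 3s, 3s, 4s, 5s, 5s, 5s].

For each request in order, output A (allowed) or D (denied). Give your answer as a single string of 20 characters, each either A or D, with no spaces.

Answer: AADAADDDAADAADDDAAAD

Derivation:
Simulating step by step:
  req#1 t=0s: ALLOW
  req#2 t=0s: ALLOW
  req#3 t=0s: DENY
  req#4 t=1s: ALLOW
  req#5 t=1s: ALLOW
  req#6 t=1s: DENY
  req#7 t=1s: DENY
  req#8 t=1s: DENY
  req#9 t=2s: ALLOW
  req#10 t=2s: ALLOW
  req#11 t=2s: DENY
  req#12 t=3s: ALLOW
  req#13 t=3s: ALLOW
  req#14 t=3s: DENY
  req#15 t=3s: DENY
  req#16 t=3s: DENY
  req#17 t=4s: ALLOW
  req#18 t=5s: ALLOW
  req#19 t=5s: ALLOW
  req#20 t=5s: DENY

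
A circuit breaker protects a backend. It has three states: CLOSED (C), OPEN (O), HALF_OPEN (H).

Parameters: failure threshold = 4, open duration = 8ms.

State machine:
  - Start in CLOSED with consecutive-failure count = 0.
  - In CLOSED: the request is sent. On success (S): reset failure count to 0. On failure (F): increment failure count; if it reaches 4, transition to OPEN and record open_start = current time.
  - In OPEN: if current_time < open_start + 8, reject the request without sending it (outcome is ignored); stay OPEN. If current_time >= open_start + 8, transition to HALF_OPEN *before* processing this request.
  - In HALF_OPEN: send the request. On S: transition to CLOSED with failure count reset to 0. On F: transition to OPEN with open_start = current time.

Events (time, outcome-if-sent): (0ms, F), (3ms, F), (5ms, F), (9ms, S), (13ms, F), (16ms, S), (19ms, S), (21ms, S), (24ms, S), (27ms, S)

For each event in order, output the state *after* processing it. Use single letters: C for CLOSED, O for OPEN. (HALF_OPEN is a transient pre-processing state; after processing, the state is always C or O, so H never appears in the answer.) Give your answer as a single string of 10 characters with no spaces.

Answer: CCCCCCCCCC

Derivation:
State after each event:
  event#1 t=0ms outcome=F: state=CLOSED
  event#2 t=3ms outcome=F: state=CLOSED
  event#3 t=5ms outcome=F: state=CLOSED
  event#4 t=9ms outcome=S: state=CLOSED
  event#5 t=13ms outcome=F: state=CLOSED
  event#6 t=16ms outcome=S: state=CLOSED
  event#7 t=19ms outcome=S: state=CLOSED
  event#8 t=21ms outcome=S: state=CLOSED
  event#9 t=24ms outcome=S: state=CLOSED
  event#10 t=27ms outcome=S: state=CLOSED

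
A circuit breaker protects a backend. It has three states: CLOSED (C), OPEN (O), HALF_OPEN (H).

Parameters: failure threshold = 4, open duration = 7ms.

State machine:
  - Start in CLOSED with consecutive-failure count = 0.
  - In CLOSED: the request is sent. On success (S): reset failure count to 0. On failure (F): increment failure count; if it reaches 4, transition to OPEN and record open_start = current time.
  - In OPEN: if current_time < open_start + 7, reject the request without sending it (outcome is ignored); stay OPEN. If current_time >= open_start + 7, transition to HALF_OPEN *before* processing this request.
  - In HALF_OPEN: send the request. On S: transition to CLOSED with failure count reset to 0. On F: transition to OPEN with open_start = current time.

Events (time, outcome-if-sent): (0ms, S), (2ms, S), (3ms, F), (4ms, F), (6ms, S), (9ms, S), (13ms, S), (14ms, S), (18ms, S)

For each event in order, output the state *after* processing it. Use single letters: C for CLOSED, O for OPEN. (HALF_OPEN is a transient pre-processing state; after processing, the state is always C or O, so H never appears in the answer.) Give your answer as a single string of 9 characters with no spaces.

Answer: CCCCCCCCC

Derivation:
State after each event:
  event#1 t=0ms outcome=S: state=CLOSED
  event#2 t=2ms outcome=S: state=CLOSED
  event#3 t=3ms outcome=F: state=CLOSED
  event#4 t=4ms outcome=F: state=CLOSED
  event#5 t=6ms outcome=S: state=CLOSED
  event#6 t=9ms outcome=S: state=CLOSED
  event#7 t=13ms outcome=S: state=CLOSED
  event#8 t=14ms outcome=S: state=CLOSED
  event#9 t=18ms outcome=S: state=CLOSED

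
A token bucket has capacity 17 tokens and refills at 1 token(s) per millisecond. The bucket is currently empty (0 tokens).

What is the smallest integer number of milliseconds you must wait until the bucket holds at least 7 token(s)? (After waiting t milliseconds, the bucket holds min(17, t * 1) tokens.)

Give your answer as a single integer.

Answer: 7

Derivation:
Need t * 1 >= 7, so t >= 7/1.
Smallest integer t = ceil(7/1) = 7.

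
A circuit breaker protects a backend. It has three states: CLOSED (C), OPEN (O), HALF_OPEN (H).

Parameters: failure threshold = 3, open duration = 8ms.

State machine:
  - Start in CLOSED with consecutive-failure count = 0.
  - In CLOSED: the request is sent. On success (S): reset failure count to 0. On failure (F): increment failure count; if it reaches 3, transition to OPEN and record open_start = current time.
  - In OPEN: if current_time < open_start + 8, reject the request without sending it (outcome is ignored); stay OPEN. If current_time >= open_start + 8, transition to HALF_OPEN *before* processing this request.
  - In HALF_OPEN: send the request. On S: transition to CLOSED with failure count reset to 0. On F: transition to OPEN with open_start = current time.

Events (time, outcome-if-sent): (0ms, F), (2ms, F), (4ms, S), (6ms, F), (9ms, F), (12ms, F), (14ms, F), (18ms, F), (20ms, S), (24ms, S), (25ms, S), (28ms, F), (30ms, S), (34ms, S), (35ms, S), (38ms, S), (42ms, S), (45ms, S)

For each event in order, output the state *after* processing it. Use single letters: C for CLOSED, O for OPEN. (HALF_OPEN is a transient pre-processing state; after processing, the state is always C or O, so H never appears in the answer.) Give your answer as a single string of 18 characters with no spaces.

State after each event:
  event#1 t=0ms outcome=F: state=CLOSED
  event#2 t=2ms outcome=F: state=CLOSED
  event#3 t=4ms outcome=S: state=CLOSED
  event#4 t=6ms outcome=F: state=CLOSED
  event#5 t=9ms outcome=F: state=CLOSED
  event#6 t=12ms outcome=F: state=OPEN
  event#7 t=14ms outcome=F: state=OPEN
  event#8 t=18ms outcome=F: state=OPEN
  event#9 t=20ms outcome=S: state=CLOSED
  event#10 t=24ms outcome=S: state=CLOSED
  event#11 t=25ms outcome=S: state=CLOSED
  event#12 t=28ms outcome=F: state=CLOSED
  event#13 t=30ms outcome=S: state=CLOSED
  event#14 t=34ms outcome=S: state=CLOSED
  event#15 t=35ms outcome=S: state=CLOSED
  event#16 t=38ms outcome=S: state=CLOSED
  event#17 t=42ms outcome=S: state=CLOSED
  event#18 t=45ms outcome=S: state=CLOSED

Answer: CCCCCOOOCCCCCCCCCC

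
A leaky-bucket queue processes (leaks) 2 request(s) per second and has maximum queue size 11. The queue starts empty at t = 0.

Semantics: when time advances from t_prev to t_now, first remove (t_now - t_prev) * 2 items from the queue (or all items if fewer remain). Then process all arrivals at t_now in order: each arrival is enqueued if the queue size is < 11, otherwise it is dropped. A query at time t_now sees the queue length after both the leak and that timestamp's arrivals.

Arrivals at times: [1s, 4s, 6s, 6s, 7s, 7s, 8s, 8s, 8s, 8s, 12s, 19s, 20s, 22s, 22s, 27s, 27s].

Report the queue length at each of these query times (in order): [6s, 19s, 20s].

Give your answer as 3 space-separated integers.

Answer: 2 1 1

Derivation:
Queue lengths at query times:
  query t=6s: backlog = 2
  query t=19s: backlog = 1
  query t=20s: backlog = 1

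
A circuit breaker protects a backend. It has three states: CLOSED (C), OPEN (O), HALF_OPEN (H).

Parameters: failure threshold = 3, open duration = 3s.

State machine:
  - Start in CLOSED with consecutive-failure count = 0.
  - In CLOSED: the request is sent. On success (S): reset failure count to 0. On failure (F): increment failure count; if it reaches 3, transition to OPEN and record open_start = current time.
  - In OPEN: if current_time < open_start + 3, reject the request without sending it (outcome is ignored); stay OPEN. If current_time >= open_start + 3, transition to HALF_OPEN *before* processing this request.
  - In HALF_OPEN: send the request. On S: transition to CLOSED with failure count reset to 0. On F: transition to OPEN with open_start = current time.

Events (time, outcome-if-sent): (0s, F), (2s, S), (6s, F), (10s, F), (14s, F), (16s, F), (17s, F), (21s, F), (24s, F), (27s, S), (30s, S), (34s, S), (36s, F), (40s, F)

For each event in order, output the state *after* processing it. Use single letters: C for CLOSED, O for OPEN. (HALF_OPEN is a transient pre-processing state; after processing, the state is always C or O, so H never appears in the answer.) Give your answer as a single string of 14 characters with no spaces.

State after each event:
  event#1 t=0s outcome=F: state=CLOSED
  event#2 t=2s outcome=S: state=CLOSED
  event#3 t=6s outcome=F: state=CLOSED
  event#4 t=10s outcome=F: state=CLOSED
  event#5 t=14s outcome=F: state=OPEN
  event#6 t=16s outcome=F: state=OPEN
  event#7 t=17s outcome=F: state=OPEN
  event#8 t=21s outcome=F: state=OPEN
  event#9 t=24s outcome=F: state=OPEN
  event#10 t=27s outcome=S: state=CLOSED
  event#11 t=30s outcome=S: state=CLOSED
  event#12 t=34s outcome=S: state=CLOSED
  event#13 t=36s outcome=F: state=CLOSED
  event#14 t=40s outcome=F: state=CLOSED

Answer: CCCCOOOOOCCCCC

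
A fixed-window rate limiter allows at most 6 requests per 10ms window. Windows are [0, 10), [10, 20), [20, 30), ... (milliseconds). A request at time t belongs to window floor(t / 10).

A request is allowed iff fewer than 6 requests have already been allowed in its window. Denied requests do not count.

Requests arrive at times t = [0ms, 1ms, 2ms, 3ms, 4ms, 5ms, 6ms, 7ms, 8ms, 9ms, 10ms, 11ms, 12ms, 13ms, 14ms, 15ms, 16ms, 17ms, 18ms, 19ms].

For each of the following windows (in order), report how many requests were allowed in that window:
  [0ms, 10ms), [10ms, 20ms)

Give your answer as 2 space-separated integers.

Answer: 6 6

Derivation:
Processing requests:
  req#1 t=0ms (window 0): ALLOW
  req#2 t=1ms (window 0): ALLOW
  req#3 t=2ms (window 0): ALLOW
  req#4 t=3ms (window 0): ALLOW
  req#5 t=4ms (window 0): ALLOW
  req#6 t=5ms (window 0): ALLOW
  req#7 t=6ms (window 0): DENY
  req#8 t=7ms (window 0): DENY
  req#9 t=8ms (window 0): DENY
  req#10 t=9ms (window 0): DENY
  req#11 t=10ms (window 1): ALLOW
  req#12 t=11ms (window 1): ALLOW
  req#13 t=12ms (window 1): ALLOW
  req#14 t=13ms (window 1): ALLOW
  req#15 t=14ms (window 1): ALLOW
  req#16 t=15ms (window 1): ALLOW
  req#17 t=16ms (window 1): DENY
  req#18 t=17ms (window 1): DENY
  req#19 t=18ms (window 1): DENY
  req#20 t=19ms (window 1): DENY

Allowed counts by window: 6 6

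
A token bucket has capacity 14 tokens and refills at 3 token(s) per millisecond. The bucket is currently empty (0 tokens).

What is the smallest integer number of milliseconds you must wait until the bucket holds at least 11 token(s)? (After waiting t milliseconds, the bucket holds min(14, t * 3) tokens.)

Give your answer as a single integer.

Need t * 3 >= 11, so t >= 11/3.
Smallest integer t = ceil(11/3) = 4.

Answer: 4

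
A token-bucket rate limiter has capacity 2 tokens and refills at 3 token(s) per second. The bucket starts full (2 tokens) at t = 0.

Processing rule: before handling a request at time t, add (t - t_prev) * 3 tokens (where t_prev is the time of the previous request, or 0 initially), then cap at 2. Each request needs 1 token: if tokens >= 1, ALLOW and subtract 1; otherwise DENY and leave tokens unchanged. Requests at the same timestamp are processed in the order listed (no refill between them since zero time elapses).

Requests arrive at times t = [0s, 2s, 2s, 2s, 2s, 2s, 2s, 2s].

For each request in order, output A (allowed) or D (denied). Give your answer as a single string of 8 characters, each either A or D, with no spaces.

Simulating step by step:
  req#1 t=0s: ALLOW
  req#2 t=2s: ALLOW
  req#3 t=2s: ALLOW
  req#4 t=2s: DENY
  req#5 t=2s: DENY
  req#6 t=2s: DENY
  req#7 t=2s: DENY
  req#8 t=2s: DENY

Answer: AAADDDDD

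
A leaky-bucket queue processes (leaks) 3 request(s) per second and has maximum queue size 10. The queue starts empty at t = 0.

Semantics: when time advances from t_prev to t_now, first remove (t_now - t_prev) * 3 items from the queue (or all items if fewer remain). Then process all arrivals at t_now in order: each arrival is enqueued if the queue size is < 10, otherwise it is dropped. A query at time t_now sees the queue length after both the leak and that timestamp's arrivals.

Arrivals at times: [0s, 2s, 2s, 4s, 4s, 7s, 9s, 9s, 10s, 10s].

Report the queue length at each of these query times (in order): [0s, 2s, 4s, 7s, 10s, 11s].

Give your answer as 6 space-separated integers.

Queue lengths at query times:
  query t=0s: backlog = 1
  query t=2s: backlog = 2
  query t=4s: backlog = 2
  query t=7s: backlog = 1
  query t=10s: backlog = 2
  query t=11s: backlog = 0

Answer: 1 2 2 1 2 0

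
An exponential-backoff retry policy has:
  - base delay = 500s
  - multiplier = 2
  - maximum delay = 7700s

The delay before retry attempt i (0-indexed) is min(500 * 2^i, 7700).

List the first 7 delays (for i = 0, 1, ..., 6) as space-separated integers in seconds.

Computing each delay:
  i=0: min(500*2^0, 7700) = 500
  i=1: min(500*2^1, 7700) = 1000
  i=2: min(500*2^2, 7700) = 2000
  i=3: min(500*2^3, 7700) = 4000
  i=4: min(500*2^4, 7700) = 7700
  i=5: min(500*2^5, 7700) = 7700
  i=6: min(500*2^6, 7700) = 7700

Answer: 500 1000 2000 4000 7700 7700 7700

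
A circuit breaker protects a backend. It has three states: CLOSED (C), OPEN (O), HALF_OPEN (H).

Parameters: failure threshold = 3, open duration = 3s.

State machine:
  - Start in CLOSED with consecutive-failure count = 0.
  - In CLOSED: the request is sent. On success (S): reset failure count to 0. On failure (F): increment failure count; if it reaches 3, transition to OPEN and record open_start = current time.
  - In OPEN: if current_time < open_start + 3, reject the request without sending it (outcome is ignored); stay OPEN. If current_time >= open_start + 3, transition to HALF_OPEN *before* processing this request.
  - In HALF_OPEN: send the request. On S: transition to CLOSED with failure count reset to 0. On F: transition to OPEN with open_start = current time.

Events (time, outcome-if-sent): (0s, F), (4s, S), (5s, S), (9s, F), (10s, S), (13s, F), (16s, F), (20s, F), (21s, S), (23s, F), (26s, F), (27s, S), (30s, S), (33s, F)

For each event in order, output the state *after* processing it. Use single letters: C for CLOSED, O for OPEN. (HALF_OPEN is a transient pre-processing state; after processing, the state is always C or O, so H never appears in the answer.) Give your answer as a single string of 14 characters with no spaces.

State after each event:
  event#1 t=0s outcome=F: state=CLOSED
  event#2 t=4s outcome=S: state=CLOSED
  event#3 t=5s outcome=S: state=CLOSED
  event#4 t=9s outcome=F: state=CLOSED
  event#5 t=10s outcome=S: state=CLOSED
  event#6 t=13s outcome=F: state=CLOSED
  event#7 t=16s outcome=F: state=CLOSED
  event#8 t=20s outcome=F: state=OPEN
  event#9 t=21s outcome=S: state=OPEN
  event#10 t=23s outcome=F: state=OPEN
  event#11 t=26s outcome=F: state=OPEN
  event#12 t=27s outcome=S: state=OPEN
  event#13 t=30s outcome=S: state=CLOSED
  event#14 t=33s outcome=F: state=CLOSED

Answer: CCCCCCCOOOOOCC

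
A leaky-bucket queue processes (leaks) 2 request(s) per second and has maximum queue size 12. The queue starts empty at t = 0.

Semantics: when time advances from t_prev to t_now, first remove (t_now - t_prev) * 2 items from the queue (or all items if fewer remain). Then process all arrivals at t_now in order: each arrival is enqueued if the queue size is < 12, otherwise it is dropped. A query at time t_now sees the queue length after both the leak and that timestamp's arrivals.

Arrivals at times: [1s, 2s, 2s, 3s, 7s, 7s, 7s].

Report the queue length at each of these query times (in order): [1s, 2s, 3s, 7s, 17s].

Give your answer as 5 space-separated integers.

Answer: 1 2 1 3 0

Derivation:
Queue lengths at query times:
  query t=1s: backlog = 1
  query t=2s: backlog = 2
  query t=3s: backlog = 1
  query t=7s: backlog = 3
  query t=17s: backlog = 0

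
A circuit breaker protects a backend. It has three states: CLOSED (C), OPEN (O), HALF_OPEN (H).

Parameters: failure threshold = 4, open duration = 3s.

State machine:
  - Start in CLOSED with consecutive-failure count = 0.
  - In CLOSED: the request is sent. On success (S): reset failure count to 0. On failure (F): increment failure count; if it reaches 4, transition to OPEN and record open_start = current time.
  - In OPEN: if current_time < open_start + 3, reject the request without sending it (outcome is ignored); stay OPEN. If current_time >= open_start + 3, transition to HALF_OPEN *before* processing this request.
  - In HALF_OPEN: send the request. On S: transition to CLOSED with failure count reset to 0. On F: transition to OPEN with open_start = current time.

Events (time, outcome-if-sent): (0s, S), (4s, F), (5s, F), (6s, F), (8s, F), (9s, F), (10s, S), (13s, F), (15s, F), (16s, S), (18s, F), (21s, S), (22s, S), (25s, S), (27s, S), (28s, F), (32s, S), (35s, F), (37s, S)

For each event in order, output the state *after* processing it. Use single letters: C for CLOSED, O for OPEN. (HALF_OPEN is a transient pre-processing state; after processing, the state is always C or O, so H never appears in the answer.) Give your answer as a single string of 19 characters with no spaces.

Answer: CCCCOOOOOCCCCCCCCCC

Derivation:
State after each event:
  event#1 t=0s outcome=S: state=CLOSED
  event#2 t=4s outcome=F: state=CLOSED
  event#3 t=5s outcome=F: state=CLOSED
  event#4 t=6s outcome=F: state=CLOSED
  event#5 t=8s outcome=F: state=OPEN
  event#6 t=9s outcome=F: state=OPEN
  event#7 t=10s outcome=S: state=OPEN
  event#8 t=13s outcome=F: state=OPEN
  event#9 t=15s outcome=F: state=OPEN
  event#10 t=16s outcome=S: state=CLOSED
  event#11 t=18s outcome=F: state=CLOSED
  event#12 t=21s outcome=S: state=CLOSED
  event#13 t=22s outcome=S: state=CLOSED
  event#14 t=25s outcome=S: state=CLOSED
  event#15 t=27s outcome=S: state=CLOSED
  event#16 t=28s outcome=F: state=CLOSED
  event#17 t=32s outcome=S: state=CLOSED
  event#18 t=35s outcome=F: state=CLOSED
  event#19 t=37s outcome=S: state=CLOSED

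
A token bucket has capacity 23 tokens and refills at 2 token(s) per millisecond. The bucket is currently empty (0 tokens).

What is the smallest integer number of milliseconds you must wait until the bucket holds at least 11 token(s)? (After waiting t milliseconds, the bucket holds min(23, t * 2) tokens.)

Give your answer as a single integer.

Answer: 6

Derivation:
Need t * 2 >= 11, so t >= 11/2.
Smallest integer t = ceil(11/2) = 6.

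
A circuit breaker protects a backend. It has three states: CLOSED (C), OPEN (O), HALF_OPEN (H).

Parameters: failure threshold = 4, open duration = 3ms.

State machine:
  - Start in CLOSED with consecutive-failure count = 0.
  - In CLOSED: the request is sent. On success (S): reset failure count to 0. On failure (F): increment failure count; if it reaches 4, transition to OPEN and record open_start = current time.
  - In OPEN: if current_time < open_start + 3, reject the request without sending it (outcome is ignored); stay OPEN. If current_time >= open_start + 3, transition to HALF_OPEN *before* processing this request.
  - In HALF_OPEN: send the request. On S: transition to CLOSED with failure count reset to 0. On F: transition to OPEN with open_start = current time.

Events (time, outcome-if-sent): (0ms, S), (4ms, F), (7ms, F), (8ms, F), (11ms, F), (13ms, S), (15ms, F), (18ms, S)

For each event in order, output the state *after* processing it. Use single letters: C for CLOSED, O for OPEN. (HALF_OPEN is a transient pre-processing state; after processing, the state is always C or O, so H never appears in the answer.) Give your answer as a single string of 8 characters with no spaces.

Answer: CCCCOOOC

Derivation:
State after each event:
  event#1 t=0ms outcome=S: state=CLOSED
  event#2 t=4ms outcome=F: state=CLOSED
  event#3 t=7ms outcome=F: state=CLOSED
  event#4 t=8ms outcome=F: state=CLOSED
  event#5 t=11ms outcome=F: state=OPEN
  event#6 t=13ms outcome=S: state=OPEN
  event#7 t=15ms outcome=F: state=OPEN
  event#8 t=18ms outcome=S: state=CLOSED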